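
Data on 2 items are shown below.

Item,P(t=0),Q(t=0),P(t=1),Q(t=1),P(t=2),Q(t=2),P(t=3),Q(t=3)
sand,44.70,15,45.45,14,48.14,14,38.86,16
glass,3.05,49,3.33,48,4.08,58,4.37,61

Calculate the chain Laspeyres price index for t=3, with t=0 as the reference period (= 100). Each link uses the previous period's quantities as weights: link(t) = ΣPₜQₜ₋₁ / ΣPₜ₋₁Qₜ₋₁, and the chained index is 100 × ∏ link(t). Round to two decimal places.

Link t=0→t=1:
ΣP(t=1)Q(t=0) = 45.45×15 + 3.33×49 = 681.75 + 163.17 = 844.92
ΣP(t=0)Q(t=0) = 44.70×15 + 3.05×49 = 670.5 + 149.45 = 819.95
link = 844.92/819.95 = 1.030453
Link t=1→t=2:
ΣP(t=2)Q(t=1) = 48.14×14 + 4.08×48 = 673.96 + 195.84 = 869.8
ΣP(t=1)Q(t=1) = 45.45×14 + 3.33×48 = 636.3 + 159.84 = 796.14
link = 869.8/796.14 = 1.092521
Link t=2→t=3:
ΣP(t=3)Q(t=2) = 38.86×14 + 4.37×58 = 544.04 + 253.46 = 797.5
ΣP(t=2)Q(t=2) = 48.14×14 + 4.08×58 = 673.96 + 236.64 = 910.6
link = 797.5/910.6 = 0.875796
Chained index = 100 × 1.030453 × 1.092521 × 0.875796 = 98.5964

98.60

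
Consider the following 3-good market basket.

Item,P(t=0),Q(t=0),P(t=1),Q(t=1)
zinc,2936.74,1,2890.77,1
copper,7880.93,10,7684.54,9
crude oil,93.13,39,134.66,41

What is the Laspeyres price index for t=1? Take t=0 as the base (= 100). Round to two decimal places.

Laspeyres price index uses base-period quantities as weights.
ΣP(t=1)·Q(t=0) = 2890.77×1 + 7684.54×10 + 134.66×39 = 2890.77 + 76845.4 + 5251.74 = 84987.91
ΣP(t=0)·Q(t=0) = 2936.74×1 + 7880.93×10 + 93.13×39 = 2936.74 + 78809.3 + 3632.07 = 85378.11
Index = 84987.91 / 85378.11 × 100 = 99.5430

99.54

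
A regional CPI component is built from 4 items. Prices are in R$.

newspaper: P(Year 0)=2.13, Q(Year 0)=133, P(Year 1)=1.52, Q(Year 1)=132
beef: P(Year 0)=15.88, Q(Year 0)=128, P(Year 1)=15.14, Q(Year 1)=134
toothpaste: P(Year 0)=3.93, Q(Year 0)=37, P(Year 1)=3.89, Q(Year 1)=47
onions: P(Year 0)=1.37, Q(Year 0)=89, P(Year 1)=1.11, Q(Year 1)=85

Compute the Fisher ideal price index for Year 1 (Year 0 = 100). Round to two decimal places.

92.36

Laspeyres component (base-period weights):
ΣP(Year 1)Q(Year 0) = 1.52×133 + 15.14×128 + 3.89×37 + 1.11×89 = 202.16 + 1937.92 + 143.93 + 98.79 = 2382.8
ΣP(Year 0)Q(Year 0) = 2.13×133 + 15.88×128 + 3.93×37 + 1.37×89 = 283.29 + 2032.64 + 145.41 + 121.93 = 2583.27
L = 2382.8 / 2583.27 × 100 = 92.2397
Paasche component (current-period weights):
ΣP(Year 1)Q(Year 1) = 1.52×132 + 15.14×134 + 3.89×47 + 1.11×85 = 200.64 + 2028.76 + 182.83 + 94.35 = 2506.58
ΣP(Year 0)Q(Year 1) = 2.13×132 + 15.88×134 + 3.93×47 + 1.37×85 = 281.16 + 2127.92 + 184.71 + 116.45 = 2710.24
P = 2506.58 / 2710.24 × 100 = 92.4855
Fisher = √(L × P) = √(92.2397 × 92.4855) = 92.3625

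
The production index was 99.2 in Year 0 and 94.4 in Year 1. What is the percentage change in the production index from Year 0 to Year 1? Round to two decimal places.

-4.84%

Change = (94.4 − 99.2) / 99.2 × 100
       = -4.8 / 99.2 × 100 = -4.8387%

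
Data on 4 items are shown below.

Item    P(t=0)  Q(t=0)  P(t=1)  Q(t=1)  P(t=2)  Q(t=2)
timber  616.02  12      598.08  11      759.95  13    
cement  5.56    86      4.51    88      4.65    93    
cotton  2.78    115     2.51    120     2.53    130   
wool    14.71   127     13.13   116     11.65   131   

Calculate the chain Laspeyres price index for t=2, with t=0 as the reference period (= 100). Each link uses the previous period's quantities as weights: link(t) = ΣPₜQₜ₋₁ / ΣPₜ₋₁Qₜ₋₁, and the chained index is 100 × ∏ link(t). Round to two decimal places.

Link t=0→t=1:
ΣP(t=1)Q(t=0) = 598.08×12 + 4.51×86 + 2.51×115 + 13.13×127 = 7176.96 + 387.86 + 288.65 + 1667.51 = 9520.98
ΣP(t=0)Q(t=0) = 616.02×12 + 5.56×86 + 2.78×115 + 14.71×127 = 7392.24 + 478.16 + 319.7 + 1868.17 = 10058.27
link = 9520.98/10058.27 = 0.946582
Link t=1→t=2:
ΣP(t=2)Q(t=1) = 759.95×11 + 4.65×88 + 2.53×120 + 11.65×116 = 8359.45 + 409.2 + 303.6 + 1351.4 = 10423.65
ΣP(t=1)Q(t=1) = 598.08×11 + 4.51×88 + 2.51×120 + 13.13×116 = 6578.88 + 396.88 + 301.2 + 1523.08 = 8800.04
link = 10423.65/8800.04 = 1.184500
Chained index = 100 × 0.946582 × 1.184500 = 112.1227

112.12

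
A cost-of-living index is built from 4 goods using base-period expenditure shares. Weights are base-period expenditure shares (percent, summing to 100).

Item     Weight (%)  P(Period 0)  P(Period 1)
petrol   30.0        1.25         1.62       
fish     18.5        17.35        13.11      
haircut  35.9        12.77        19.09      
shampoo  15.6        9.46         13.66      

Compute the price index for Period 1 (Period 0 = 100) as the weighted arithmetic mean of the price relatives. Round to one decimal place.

129.1

petrol: 30.0 × (1.62/1.25) = 30.0 × 1.296000 = 38.8800
fish: 18.5 × (13.11/17.35) = 18.5 × 0.755620 = 13.9790
haircut: 35.9 × (19.09/12.77) = 35.9 × 1.494910 = 53.6673
shampoo: 15.6 × (13.66/9.46) = 15.6 × 1.443975 = 22.5260
Index = Σ wᵢ·(p₁ᵢ/p₀ᵢ) = 38.8800 + 13.9790 + 53.6673 + 22.5260 = 129.0522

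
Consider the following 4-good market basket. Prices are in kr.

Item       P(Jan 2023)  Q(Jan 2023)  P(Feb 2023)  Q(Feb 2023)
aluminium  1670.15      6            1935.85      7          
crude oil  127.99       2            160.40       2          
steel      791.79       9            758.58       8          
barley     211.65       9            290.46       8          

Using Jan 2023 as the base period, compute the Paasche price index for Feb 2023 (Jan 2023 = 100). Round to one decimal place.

111.5

Paasche price index uses current-period quantities as weights.
ΣP(Feb 2023)·Q(Feb 2023) = 1935.85×7 + 160.40×2 + 758.58×8 + 290.46×8 = 13550.95 + 320.8 + 6068.64 + 2323.68 = 22264.07
ΣP(Jan 2023)·Q(Feb 2023) = 1670.15×7 + 127.99×2 + 791.79×8 + 211.65×8 = 11691.05 + 255.98 + 6334.32 + 1693.2 = 19974.55
Index = 22264.07 / 19974.55 × 100 = 111.4622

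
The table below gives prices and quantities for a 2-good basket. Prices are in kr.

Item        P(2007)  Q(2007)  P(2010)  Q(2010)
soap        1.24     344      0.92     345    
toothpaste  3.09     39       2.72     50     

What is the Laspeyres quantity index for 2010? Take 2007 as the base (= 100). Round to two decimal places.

106.44

Laspeyres quantity index uses base-period prices as weights.
ΣP(2007)·Q(2010) = 1.24×345 + 3.09×50 = 427.8 + 154.5 = 582.3
ΣP(2007)·Q(2007) = 1.24×344 + 3.09×39 = 426.56 + 120.51 = 547.07
Index = 582.3 / 547.07 × 100 = 106.4398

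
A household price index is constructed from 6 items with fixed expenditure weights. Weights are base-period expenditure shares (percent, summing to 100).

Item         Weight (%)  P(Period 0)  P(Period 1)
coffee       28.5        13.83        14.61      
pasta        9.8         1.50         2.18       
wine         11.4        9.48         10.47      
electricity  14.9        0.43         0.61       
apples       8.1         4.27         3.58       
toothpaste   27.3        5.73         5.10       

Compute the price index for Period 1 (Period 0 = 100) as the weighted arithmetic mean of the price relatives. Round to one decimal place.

coffee: 28.5 × (14.61/13.83) = 28.5 × 1.056399 = 30.1074
pasta: 9.8 × (2.18/1.50) = 9.8 × 1.453333 = 14.2427
wine: 11.4 × (10.47/9.48) = 11.4 × 1.104430 = 12.5905
electricity: 14.9 × (0.61/0.43) = 14.9 × 1.418605 = 21.1372
apples: 8.1 × (3.58/4.27) = 8.1 × 0.838407 = 6.7911
toothpaste: 27.3 × (5.10/5.73) = 27.3 × 0.890052 = 24.2984
Index = Σ wᵢ·(p₁ᵢ/p₀ᵢ) = 30.1074 + 14.2427 + 12.5905 + 21.1372 + 6.7911 + 24.2984 = 109.1673

109.2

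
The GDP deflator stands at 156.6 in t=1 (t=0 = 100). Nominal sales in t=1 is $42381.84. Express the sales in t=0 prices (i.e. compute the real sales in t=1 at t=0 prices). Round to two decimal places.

27063.75

Real = Nominal ÷ (Index/100) = 42381.84 ÷ (156.6/100)
     = 42381.84 ÷ 1.566 = 27063.7548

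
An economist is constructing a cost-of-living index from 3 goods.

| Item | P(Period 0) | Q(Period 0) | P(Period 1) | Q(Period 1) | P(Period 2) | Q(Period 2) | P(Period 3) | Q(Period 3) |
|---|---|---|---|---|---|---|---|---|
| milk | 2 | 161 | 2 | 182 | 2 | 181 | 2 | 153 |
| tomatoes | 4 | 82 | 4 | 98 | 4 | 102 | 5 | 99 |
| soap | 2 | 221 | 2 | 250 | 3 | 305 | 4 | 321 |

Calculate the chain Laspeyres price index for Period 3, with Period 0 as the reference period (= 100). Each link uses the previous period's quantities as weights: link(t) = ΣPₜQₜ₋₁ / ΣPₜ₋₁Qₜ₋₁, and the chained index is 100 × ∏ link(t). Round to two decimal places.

148.87

Link Period 0→Period 1:
ΣP(Period 1)Q(Period 0) = 2×161 + 4×82 + 2×221 = 322 + 328 + 442 = 1092
ΣP(Period 0)Q(Period 0) = 2×161 + 4×82 + 2×221 = 322 + 328 + 442 = 1092
link = 1092/1092 = 1.000000
Link Period 1→Period 2:
ΣP(Period 2)Q(Period 1) = 2×182 + 4×98 + 3×250 = 364 + 392 + 750 = 1506
ΣP(Period 1)Q(Period 1) = 2×182 + 4×98 + 2×250 = 364 + 392 + 500 = 1256
link = 1506/1256 = 1.199045
Link Period 2→Period 3:
ΣP(Period 3)Q(Period 2) = 2×181 + 5×102 + 4×305 = 362 + 510 + 1220 = 2092
ΣP(Period 2)Q(Period 2) = 2×181 + 4×102 + 3×305 = 362 + 408 + 915 = 1685
link = 2092/1685 = 1.241543
Chained index = 100 × 1.000000 × 1.199045 × 1.241543 = 148.8665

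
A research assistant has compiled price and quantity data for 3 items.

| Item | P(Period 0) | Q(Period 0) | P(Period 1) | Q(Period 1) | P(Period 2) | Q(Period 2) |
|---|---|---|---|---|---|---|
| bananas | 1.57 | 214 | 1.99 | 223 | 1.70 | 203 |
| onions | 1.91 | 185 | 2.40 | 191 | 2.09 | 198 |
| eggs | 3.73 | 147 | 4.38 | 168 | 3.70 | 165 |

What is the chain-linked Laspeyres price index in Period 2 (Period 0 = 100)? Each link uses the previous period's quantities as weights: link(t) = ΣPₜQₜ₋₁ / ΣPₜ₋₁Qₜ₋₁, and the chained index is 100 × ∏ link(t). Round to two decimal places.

Link Period 0→Period 1:
ΣP(Period 1)Q(Period 0) = 1.99×214 + 2.40×185 + 4.38×147 = 425.86 + 444 + 643.86 = 1513.72
ΣP(Period 0)Q(Period 0) = 1.57×214 + 1.91×185 + 3.73×147 = 335.98 + 353.35 + 548.31 = 1237.64
link = 1513.72/1237.64 = 1.223070
Link Period 1→Period 2:
ΣP(Period 2)Q(Period 1) = 1.70×223 + 2.09×191 + 3.70×168 = 379.1 + 399.19 + 621.6 = 1399.89
ΣP(Period 1)Q(Period 1) = 1.99×223 + 2.40×191 + 4.38×168 = 443.77 + 458.4 + 735.84 = 1638.01
link = 1399.89/1638.01 = 0.854628
Chained index = 100 × 1.223070 × 0.854628 = 104.5270

104.53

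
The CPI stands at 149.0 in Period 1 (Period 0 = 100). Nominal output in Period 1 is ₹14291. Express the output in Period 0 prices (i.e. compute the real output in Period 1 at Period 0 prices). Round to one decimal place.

9591.3

Real = Nominal ÷ (Index/100) = 14291 ÷ (149.0/100)
     = 14291 ÷ 1.490 = 9591.2752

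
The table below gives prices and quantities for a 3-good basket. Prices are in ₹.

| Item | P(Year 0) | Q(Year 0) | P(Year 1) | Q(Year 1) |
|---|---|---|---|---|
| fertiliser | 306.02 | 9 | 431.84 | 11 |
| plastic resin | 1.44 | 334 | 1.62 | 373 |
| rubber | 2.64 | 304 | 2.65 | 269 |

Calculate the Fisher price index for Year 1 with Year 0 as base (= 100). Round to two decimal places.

130.56

Laspeyres component (base-period weights):
ΣP(Year 1)Q(Year 0) = 431.84×9 + 1.62×334 + 2.65×304 = 3886.56 + 541.08 + 805.6 = 5233.24
ΣP(Year 0)Q(Year 0) = 306.02×9 + 1.44×334 + 2.64×304 = 2754.18 + 480.96 + 802.56 = 4037.7
L = 5233.24 / 4037.7 × 100 = 129.6094
Paasche component (current-period weights):
ΣP(Year 1)Q(Year 1) = 431.84×11 + 1.62×373 + 2.65×269 = 4750.24 + 604.26 + 712.85 = 6067.35
ΣP(Year 0)Q(Year 1) = 306.02×11 + 1.44×373 + 2.64×269 = 3366.22 + 537.12 + 710.16 = 4613.5
P = 6067.35 / 4613.5 × 100 = 131.5130
Fisher = √(L × P) = √(129.6094 × 131.5130) = 130.5577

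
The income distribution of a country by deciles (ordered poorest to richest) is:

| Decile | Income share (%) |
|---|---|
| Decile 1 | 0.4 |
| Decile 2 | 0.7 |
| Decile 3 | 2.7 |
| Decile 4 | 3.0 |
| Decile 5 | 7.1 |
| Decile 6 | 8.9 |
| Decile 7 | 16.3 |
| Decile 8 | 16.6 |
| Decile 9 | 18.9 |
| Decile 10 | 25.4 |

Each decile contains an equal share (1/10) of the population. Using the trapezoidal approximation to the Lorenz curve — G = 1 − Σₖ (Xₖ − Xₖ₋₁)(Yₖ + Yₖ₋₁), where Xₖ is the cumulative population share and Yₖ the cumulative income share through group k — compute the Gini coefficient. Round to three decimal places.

Cumulative income shares Yₖ: 0.0040, 0.0110, 0.0380, 0.0680, 0.1390, 0.2280, 0.3910, 0.5570, 0.7460, 1.0000
Σ (Xₖ−Xₖ₋₁)(Yₖ+Yₖ₋₁) = (1/10)(0.0040+0.0000) + (1/10)(0.0110+0.0040) + (1/10)(0.0380+0.0110) + (1/10)(0.0680+0.0380) + (1/10)(0.1390+0.0680) + (1/10)(0.2280+0.1390) + (1/10)(0.3910+0.2280) + (1/10)(0.5570+0.3910) + (1/10)(0.7460+0.5570) + (1/10)(1.0000+0.7460)
  = 0.0004 + 0.0015 + 0.0049 + 0.0106 + 0.0207 + 0.0367 + 0.0619 + 0.0948 + 0.1303 + 0.1746 = 0.5364
G = 1 − 0.5364 = 0.4636

0.464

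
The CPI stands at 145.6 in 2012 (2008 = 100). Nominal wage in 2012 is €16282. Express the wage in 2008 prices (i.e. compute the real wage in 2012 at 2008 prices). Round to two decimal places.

11182.69

Real = Nominal ÷ (Index/100) = 16282 ÷ (145.6/100)
     = 16282 ÷ 1.456 = 11182.6923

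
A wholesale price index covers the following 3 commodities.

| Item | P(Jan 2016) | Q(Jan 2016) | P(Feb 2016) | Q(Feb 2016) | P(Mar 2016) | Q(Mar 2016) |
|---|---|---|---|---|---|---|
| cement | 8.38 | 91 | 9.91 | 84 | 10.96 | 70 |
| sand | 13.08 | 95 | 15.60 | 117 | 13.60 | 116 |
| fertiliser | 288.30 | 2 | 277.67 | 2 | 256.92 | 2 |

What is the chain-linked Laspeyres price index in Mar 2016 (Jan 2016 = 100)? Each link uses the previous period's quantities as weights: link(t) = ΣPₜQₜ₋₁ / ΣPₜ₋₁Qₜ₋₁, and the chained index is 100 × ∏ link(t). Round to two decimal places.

Link Jan 2016→Feb 2016:
ΣP(Feb 2016)Q(Jan 2016) = 9.91×91 + 15.60×95 + 277.67×2 = 901.81 + 1482 + 555.34 = 2939.15
ΣP(Jan 2016)Q(Jan 2016) = 8.38×91 + 13.08×95 + 288.30×2 = 762.58 + 1242.6 + 576.6 = 2581.78
link = 2939.15/2581.78 = 1.138420
Link Feb 2016→Mar 2016:
ΣP(Mar 2016)Q(Feb 2016) = 10.96×84 + 13.60×117 + 256.92×2 = 920.64 + 1591.2 + 513.84 = 3025.68
ΣP(Feb 2016)Q(Feb 2016) = 9.91×84 + 15.60×117 + 277.67×2 = 832.44 + 1825.2 + 555.34 = 3212.98
link = 3025.68/3212.98 = 0.941705
Chained index = 100 × 1.138420 × 0.941705 = 107.2056

107.21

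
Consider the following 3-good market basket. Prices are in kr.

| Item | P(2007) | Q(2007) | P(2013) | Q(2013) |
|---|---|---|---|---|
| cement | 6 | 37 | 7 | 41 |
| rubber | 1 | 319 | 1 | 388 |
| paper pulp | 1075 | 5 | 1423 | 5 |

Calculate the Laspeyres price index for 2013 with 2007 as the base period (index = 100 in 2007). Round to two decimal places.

130.04

Laspeyres price index uses base-period quantities as weights.
ΣP(2013)·Q(2007) = 7×37 + 1×319 + 1423×5 = 259 + 319 + 7115 = 7693
ΣP(2007)·Q(2007) = 6×37 + 1×319 + 1075×5 = 222 + 319 + 5375 = 5916
Index = 7693 / 5916 × 100 = 130.0372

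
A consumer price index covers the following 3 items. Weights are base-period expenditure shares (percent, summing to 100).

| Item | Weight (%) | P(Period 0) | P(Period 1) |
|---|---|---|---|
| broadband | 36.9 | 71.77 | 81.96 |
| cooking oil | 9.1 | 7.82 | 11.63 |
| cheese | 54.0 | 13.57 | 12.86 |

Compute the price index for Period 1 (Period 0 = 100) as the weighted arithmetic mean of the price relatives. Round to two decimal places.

106.85

broadband: 36.9 × (81.96/71.77) = 36.9 × 1.141981 = 42.1391
cooking oil: 9.1 × (11.63/7.82) = 9.1 × 1.487212 = 13.5336
cheese: 54.0 × (12.86/13.57) = 54.0 × 0.947679 = 51.1746
Index = Σ wᵢ·(p₁ᵢ/p₀ᵢ) = 42.1391 + 13.5336 + 51.1746 = 106.8474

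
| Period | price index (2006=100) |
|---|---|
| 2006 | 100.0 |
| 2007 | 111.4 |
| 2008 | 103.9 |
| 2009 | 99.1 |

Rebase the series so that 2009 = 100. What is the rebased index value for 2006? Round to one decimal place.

Rebased(2006) = 100.0 / 99.1 × 100 = 100.9082

100.9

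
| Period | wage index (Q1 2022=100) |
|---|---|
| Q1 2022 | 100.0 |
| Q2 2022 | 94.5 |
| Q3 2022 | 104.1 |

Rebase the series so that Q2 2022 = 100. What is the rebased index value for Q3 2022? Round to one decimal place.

110.2

Rebased(Q3 2022) = 104.1 / 94.5 × 100 = 110.1587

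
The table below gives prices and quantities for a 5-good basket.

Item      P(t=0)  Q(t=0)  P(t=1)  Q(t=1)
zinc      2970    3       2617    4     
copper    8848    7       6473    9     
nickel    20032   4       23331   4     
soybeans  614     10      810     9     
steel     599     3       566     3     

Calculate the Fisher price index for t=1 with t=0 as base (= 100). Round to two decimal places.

96.95

Laspeyres component (base-period weights):
ΣP(t=1)Q(t=0) = 2617×3 + 6473×7 + 23331×4 + 810×10 + 566×3 = 7851 + 45311 + 93324 + 8100 + 1698 = 156284
ΣP(t=0)Q(t=0) = 2970×3 + 8848×7 + 20032×4 + 614×10 + 599×3 = 8910 + 61936 + 80128 + 6140 + 1797 = 158911
L = 156284 / 158911 × 100 = 98.3469
Paasche component (current-period weights):
ΣP(t=1)Q(t=1) = 2617×4 + 6473×9 + 23331×4 + 810×9 + 566×3 = 10468 + 58257 + 93324 + 7290 + 1698 = 171037
ΣP(t=0)Q(t=1) = 2970×4 + 8848×9 + 20032×4 + 614×9 + 599×3 = 11880 + 79632 + 80128 + 5526 + 1797 = 178963
P = 171037 / 178963 × 100 = 95.5712
Fisher = √(L × P) = √(98.3469 × 95.5712) = 96.9491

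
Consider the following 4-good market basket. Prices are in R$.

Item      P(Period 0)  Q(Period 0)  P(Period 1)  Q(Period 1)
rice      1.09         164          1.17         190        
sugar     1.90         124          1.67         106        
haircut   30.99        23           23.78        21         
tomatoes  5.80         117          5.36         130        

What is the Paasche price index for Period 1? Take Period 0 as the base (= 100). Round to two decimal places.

Paasche price index uses current-period quantities as weights.
ΣP(Period 1)·Q(Period 1) = 1.17×190 + 1.67×106 + 23.78×21 + 5.36×130 = 222.3 + 177.02 + 499.38 + 696.8 = 1595.5
ΣP(Period 0)·Q(Period 1) = 1.09×190 + 1.90×106 + 30.99×21 + 5.80×130 = 207.1 + 201.4 + 650.79 + 754 = 1813.29
Index = 1595.5 / 1813.29 × 100 = 87.9892

87.99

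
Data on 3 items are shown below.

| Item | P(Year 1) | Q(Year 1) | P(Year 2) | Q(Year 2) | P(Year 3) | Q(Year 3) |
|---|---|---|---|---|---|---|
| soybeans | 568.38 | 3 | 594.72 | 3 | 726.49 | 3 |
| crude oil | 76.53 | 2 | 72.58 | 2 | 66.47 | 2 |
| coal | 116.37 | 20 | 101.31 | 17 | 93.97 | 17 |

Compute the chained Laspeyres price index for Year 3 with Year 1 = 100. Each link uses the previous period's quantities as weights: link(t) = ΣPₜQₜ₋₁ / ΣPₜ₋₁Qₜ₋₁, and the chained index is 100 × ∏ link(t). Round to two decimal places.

101.19

Link Year 1→Year 2:
ΣP(Year 2)Q(Year 1) = 594.72×3 + 72.58×2 + 101.31×20 = 1784.16 + 145.16 + 2026.2 = 3955.52
ΣP(Year 1)Q(Year 1) = 568.38×3 + 76.53×2 + 116.37×20 = 1705.14 + 153.06 + 2327.4 = 4185.6
link = 3955.52/4185.6 = 0.945031
Link Year 2→Year 3:
ΣP(Year 3)Q(Year 2) = 726.49×3 + 66.47×2 + 93.97×17 = 2179.47 + 132.94 + 1597.49 = 3909.9
ΣP(Year 2)Q(Year 2) = 594.72×3 + 72.58×2 + 101.31×17 = 1784.16 + 145.16 + 1722.27 = 3651.59
link = 3909.9/3651.59 = 1.070739
Chained index = 100 × 0.945031 × 1.070739 = 101.1881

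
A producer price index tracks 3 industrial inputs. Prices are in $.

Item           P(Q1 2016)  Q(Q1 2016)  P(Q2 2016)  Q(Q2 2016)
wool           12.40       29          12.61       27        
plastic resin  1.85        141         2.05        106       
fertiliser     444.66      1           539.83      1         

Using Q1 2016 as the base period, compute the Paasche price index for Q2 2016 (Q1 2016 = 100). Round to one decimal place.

Paasche price index uses current-period quantities as weights.
ΣP(Q2 2016)·Q(Q2 2016) = 12.61×27 + 2.05×106 + 539.83×1 = 340.47 + 217.3 + 539.83 = 1097.6
ΣP(Q1 2016)·Q(Q2 2016) = 12.40×27 + 1.85×106 + 444.66×1 = 334.8 + 196.1 + 444.66 = 975.56
Index = 1097.6 / 975.56 × 100 = 112.5097

112.5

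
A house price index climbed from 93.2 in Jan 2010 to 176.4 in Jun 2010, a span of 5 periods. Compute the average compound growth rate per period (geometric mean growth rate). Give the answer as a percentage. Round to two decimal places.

13.61%

Growth factor = (176.4/93.2)^(1/5) = (1.892704)^(1/5) = 1.136100
Growth rate = 1.136100 − 1 = 0.136100 = 13.6100%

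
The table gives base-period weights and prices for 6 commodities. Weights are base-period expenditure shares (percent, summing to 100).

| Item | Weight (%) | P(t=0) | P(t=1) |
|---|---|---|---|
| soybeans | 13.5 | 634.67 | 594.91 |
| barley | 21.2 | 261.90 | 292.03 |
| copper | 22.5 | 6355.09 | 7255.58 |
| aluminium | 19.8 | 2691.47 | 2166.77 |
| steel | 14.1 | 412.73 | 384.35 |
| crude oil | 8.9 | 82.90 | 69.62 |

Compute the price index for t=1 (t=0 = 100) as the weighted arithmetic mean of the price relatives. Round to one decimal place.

98.5

soybeans: 13.5 × (594.91/634.67) = 13.5 × 0.937353 = 12.6543
barley: 21.2 × (292.03/261.90) = 21.2 × 1.115044 = 23.6389
copper: 22.5 × (7255.58/6355.09) = 22.5 × 1.141696 = 25.6882
aluminium: 19.8 × (2166.77/2691.47) = 19.8 × 0.805051 = 15.9400
steel: 14.1 × (384.35/412.73) = 14.1 × 0.931238 = 13.1305
crude oil: 8.9 × (69.62/82.90) = 8.9 × 0.839807 = 7.4743
Index = Σ wᵢ·(p₁ᵢ/p₀ᵢ) = 12.6543 + 23.6389 + 25.6882 + 15.9400 + 13.1305 + 7.4743 = 98.5261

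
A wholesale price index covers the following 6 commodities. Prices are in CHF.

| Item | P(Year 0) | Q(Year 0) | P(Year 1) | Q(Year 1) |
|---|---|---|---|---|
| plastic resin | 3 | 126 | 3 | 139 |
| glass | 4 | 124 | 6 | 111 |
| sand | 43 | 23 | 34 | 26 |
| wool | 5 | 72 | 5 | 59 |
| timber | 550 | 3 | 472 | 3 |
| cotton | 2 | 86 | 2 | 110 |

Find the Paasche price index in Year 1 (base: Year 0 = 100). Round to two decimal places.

94.06

Paasche price index uses current-period quantities as weights.
ΣP(Year 1)·Q(Year 1) = 3×139 + 6×111 + 34×26 + 5×59 + 472×3 + 2×110 = 417 + 666 + 884 + 295 + 1416 + 220 = 3898
ΣP(Year 0)·Q(Year 1) = 3×139 + 4×111 + 43×26 + 5×59 + 550×3 + 2×110 = 417 + 444 + 1118 + 295 + 1650 + 220 = 4144
Index = 3898 / 4144 × 100 = 94.0637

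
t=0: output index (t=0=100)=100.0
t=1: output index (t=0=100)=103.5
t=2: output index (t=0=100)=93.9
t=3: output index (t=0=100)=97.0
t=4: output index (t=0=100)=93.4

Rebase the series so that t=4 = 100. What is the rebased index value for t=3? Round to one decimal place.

103.9

Rebased(t=3) = 97.0 / 93.4 × 100 = 103.8544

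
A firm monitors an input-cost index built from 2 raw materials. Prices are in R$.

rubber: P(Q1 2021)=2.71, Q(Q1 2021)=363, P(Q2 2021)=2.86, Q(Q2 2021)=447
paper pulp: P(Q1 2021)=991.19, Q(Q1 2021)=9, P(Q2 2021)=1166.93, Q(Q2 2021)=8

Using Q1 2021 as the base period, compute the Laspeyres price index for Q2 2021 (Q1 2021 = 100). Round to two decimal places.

Laspeyres price index uses base-period quantities as weights.
ΣP(Q2 2021)·Q(Q1 2021) = 2.86×363 + 1166.93×9 = 1038.18 + 10502.37 = 11540.55
ΣP(Q1 2021)·Q(Q1 2021) = 2.71×363 + 991.19×9 = 983.73 + 8920.71 = 9904.44
Index = 11540.55 / 9904.44 × 100 = 116.5190

116.52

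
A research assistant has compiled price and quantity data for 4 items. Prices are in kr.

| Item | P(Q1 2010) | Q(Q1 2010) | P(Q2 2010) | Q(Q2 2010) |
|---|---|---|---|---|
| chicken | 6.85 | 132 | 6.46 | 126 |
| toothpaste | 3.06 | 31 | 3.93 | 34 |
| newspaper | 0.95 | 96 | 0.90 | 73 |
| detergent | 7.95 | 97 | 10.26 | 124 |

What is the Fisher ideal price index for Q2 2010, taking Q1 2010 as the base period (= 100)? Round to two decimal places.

Laspeyres component (base-period weights):
ΣP(Q2 2010)Q(Q1 2010) = 6.46×132 + 3.93×31 + 0.90×96 + 10.26×97 = 852.72 + 121.83 + 86.4 + 995.22 = 2056.17
ΣP(Q1 2010)Q(Q1 2010) = 6.85×132 + 3.06×31 + 0.95×96 + 7.95×97 = 904.2 + 94.86 + 91.2 + 771.15 = 1861.41
L = 2056.17 / 1861.41 × 100 = 110.4630
Paasche component (current-period weights):
ΣP(Q2 2010)Q(Q2 2010) = 6.46×126 + 3.93×34 + 0.90×73 + 10.26×124 = 813.96 + 133.62 + 65.7 + 1272.24 = 2285.52
ΣP(Q1 2010)Q(Q2 2010) = 6.85×126 + 3.06×34 + 0.95×73 + 7.95×124 = 863.1 + 104.04 + 69.35 + 985.8 = 2022.29
P = 2285.52 / 2022.29 × 100 = 113.0164
Fisher = √(L × P) = √(110.4630 × 113.0164) = 111.7324

111.73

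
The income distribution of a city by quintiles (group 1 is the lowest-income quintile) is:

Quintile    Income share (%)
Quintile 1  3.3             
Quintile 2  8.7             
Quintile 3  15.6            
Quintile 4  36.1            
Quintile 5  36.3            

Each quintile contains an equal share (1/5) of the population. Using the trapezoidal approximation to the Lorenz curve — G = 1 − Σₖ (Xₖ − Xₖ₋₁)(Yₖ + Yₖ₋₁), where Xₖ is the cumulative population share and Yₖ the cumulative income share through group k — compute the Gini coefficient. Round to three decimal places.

Cumulative income shares Yₖ: 0.0330, 0.1200, 0.2760, 0.6370, 1.0000
Σ (Xₖ−Xₖ₋₁)(Yₖ+Yₖ₋₁) = (1/5)(0.0330+0.0000) + (1/5)(0.1200+0.0330) + (1/5)(0.2760+0.1200) + (1/5)(0.6370+0.2760) + (1/5)(1.0000+0.6370)
  = 0.0066 + 0.0306 + 0.0792 + 0.1826 + 0.3274 = 0.6264
G = 1 − 0.6264 = 0.3736

0.374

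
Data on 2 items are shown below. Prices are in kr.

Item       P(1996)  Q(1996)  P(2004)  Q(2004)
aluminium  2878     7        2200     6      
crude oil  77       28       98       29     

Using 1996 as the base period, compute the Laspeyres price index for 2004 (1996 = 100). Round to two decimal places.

Laspeyres price index uses base-period quantities as weights.
ΣP(2004)·Q(1996) = 2200×7 + 98×28 = 15400 + 2744 = 18144
ΣP(1996)·Q(1996) = 2878×7 + 77×28 = 20146 + 2156 = 22302
Index = 18144 / 22302 × 100 = 81.3559

81.36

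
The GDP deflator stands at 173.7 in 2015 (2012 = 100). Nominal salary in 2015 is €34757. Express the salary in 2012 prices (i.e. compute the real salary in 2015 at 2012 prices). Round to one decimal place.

20009.8

Real = Nominal ÷ (Index/100) = 34757 ÷ (173.7/100)
     = 34757 ÷ 1.737 = 20009.7870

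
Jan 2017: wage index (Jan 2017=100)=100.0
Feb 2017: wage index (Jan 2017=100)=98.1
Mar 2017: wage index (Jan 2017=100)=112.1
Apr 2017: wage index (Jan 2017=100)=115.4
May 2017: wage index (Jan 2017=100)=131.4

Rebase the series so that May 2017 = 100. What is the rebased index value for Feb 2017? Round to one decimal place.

Rebased(Feb 2017) = 98.1 / 131.4 × 100 = 74.6575

74.7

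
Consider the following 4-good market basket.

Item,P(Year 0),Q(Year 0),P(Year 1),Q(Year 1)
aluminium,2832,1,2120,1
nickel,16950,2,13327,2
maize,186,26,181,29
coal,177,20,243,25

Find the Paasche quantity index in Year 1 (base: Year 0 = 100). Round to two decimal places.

104.59

Paasche quantity index uses current-period prices as weights.
ΣP(Year 1)·Q(Year 1) = 2120×1 + 13327×2 + 181×29 + 243×25 = 2120 + 26654 + 5249 + 6075 = 40098
ΣP(Year 1)·Q(Year 0) = 2120×1 + 13327×2 + 181×26 + 243×20 = 2120 + 26654 + 4706 + 4860 = 38340
Index = 40098 / 38340 × 100 = 104.5853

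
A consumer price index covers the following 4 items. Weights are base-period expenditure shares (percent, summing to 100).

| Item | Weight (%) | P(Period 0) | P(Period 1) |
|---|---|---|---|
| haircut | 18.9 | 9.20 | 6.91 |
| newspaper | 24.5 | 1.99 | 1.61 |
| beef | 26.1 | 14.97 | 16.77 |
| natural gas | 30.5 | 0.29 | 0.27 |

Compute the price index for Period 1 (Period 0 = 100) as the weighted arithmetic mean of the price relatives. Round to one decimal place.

haircut: 18.9 × (6.91/9.20) = 18.9 × 0.751087 = 14.1955
newspaper: 24.5 × (1.61/1.99) = 24.5 × 0.809045 = 19.8216
beef: 26.1 × (16.77/14.97) = 26.1 × 1.120240 = 29.2383
natural gas: 30.5 × (0.27/0.29) = 30.5 × 0.931034 = 28.3966
Index = Σ wᵢ·(p₁ᵢ/p₀ᵢ) = 14.1955 + 19.8216 + 29.2383 + 28.3966 = 91.6520

91.7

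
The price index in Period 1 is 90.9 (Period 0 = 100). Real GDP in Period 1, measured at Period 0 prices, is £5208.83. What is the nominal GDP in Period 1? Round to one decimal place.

Nominal = Real × (Index/100) = 5208.83 × (90.9/100)
        = 5208.83 × 0.909 = 4734.8265

4734.8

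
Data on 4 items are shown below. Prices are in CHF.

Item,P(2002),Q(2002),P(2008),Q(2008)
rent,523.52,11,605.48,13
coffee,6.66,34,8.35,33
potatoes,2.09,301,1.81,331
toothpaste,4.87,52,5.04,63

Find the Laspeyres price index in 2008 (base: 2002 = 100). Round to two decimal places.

112.87

Laspeyres price index uses base-period quantities as weights.
ΣP(2008)·Q(2002) = 605.48×11 + 8.35×34 + 1.81×301 + 5.04×52 = 6660.28 + 283.9 + 544.81 + 262.08 = 7751.07
ΣP(2002)·Q(2002) = 523.52×11 + 6.66×34 + 2.09×301 + 4.87×52 = 5758.72 + 226.44 + 629.09 + 253.24 = 6867.49
Index = 7751.07 / 6867.49 × 100 = 112.8661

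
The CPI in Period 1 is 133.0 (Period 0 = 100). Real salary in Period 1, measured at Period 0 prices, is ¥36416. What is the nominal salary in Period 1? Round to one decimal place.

48433.3

Nominal = Real × (Index/100) = 36416 × (133.0/100)
        = 36416 × 1.330 = 48433.2800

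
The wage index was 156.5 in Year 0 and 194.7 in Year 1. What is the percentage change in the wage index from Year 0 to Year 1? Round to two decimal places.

24.41%

Change = (194.7 − 156.5) / 156.5 × 100
       = 38.2 / 156.5 × 100 = 24.4089%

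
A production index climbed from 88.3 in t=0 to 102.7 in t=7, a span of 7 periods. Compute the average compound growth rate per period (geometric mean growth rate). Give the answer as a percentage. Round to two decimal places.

Growth factor = (102.7/88.3)^(1/7) = (1.163080)^(1/7) = 1.021816
Growth rate = 1.021816 − 1 = 0.021816 = 2.1816%

2.18%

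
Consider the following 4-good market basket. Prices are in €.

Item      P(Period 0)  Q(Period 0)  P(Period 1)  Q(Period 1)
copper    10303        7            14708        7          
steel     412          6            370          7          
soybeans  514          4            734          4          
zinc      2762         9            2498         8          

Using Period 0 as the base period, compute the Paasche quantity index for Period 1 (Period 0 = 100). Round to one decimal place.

Paasche quantity index uses current-period prices as weights.
ΣP(Period 1)·Q(Period 1) = 14708×7 + 370×7 + 734×4 + 2498×8 = 102956 + 2590 + 2936 + 19984 = 128466
ΣP(Period 1)·Q(Period 0) = 14708×7 + 370×6 + 734×4 + 2498×9 = 102956 + 2220 + 2936 + 22482 = 130594
Index = 128466 / 130594 × 100 = 98.3705

98.4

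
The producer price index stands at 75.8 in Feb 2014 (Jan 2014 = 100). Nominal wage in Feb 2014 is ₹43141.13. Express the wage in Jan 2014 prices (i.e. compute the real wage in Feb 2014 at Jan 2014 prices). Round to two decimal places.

56914.42

Real = Nominal ÷ (Index/100) = 43141.13 ÷ (75.8/100)
     = 43141.13 ÷ 0.758 = 56914.4195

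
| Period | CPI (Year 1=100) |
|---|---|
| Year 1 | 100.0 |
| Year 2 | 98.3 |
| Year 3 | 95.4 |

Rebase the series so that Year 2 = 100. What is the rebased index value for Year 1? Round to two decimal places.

Rebased(Year 1) = 100.0 / 98.3 × 100 = 101.7294

101.73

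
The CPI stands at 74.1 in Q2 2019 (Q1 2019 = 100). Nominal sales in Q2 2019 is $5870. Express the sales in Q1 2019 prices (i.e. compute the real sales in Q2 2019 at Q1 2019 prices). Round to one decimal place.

7921.7

Real = Nominal ÷ (Index/100) = 5870 ÷ (74.1/100)
     = 5870 ÷ 0.741 = 7921.7274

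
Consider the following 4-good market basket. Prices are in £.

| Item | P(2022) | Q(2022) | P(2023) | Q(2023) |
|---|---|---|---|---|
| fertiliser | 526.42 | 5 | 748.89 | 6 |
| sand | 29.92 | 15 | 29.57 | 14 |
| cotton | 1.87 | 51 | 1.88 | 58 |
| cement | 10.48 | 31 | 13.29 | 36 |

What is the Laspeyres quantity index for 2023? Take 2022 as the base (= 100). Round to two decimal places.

Laspeyres quantity index uses base-period prices as weights.
ΣP(2022)·Q(2023) = 526.42×6 + 29.92×14 + 1.87×58 + 10.48×36 = 3158.52 + 418.88 + 108.46 + 377.28 = 4063.14
ΣP(2022)·Q(2022) = 526.42×5 + 29.92×15 + 1.87×51 + 10.48×31 = 2632.1 + 448.8 + 95.37 + 324.88 = 3501.15
Index = 4063.14 / 3501.15 × 100 = 116.0516

116.05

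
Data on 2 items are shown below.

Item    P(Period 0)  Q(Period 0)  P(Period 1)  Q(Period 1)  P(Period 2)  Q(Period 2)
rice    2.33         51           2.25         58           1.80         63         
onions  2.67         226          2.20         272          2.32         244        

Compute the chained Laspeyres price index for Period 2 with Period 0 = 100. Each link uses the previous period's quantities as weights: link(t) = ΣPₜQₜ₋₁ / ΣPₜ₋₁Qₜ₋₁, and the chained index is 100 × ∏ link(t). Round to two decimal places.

Link Period 0→Period 1:
ΣP(Period 1)Q(Period 0) = 2.25×51 + 2.20×226 = 114.75 + 497.2 = 611.95
ΣP(Period 0)Q(Period 0) = 2.33×51 + 2.67×226 = 118.83 + 603.42 = 722.25
link = 611.95/722.25 = 0.847283
Link Period 1→Period 2:
ΣP(Period 2)Q(Period 1) = 1.80×58 + 2.32×272 = 104.4 + 631.04 = 735.44
ΣP(Period 1)Q(Period 1) = 2.25×58 + 2.20×272 = 130.5 + 598.4 = 728.9
link = 735.44/728.9 = 1.008972
Chained index = 100 × 0.847283 × 1.008972 = 85.4885

85.49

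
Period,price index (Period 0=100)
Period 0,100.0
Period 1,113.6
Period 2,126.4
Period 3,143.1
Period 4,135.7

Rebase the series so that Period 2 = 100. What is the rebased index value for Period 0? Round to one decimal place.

79.1

Rebased(Period 0) = 100.0 / 126.4 × 100 = 79.1139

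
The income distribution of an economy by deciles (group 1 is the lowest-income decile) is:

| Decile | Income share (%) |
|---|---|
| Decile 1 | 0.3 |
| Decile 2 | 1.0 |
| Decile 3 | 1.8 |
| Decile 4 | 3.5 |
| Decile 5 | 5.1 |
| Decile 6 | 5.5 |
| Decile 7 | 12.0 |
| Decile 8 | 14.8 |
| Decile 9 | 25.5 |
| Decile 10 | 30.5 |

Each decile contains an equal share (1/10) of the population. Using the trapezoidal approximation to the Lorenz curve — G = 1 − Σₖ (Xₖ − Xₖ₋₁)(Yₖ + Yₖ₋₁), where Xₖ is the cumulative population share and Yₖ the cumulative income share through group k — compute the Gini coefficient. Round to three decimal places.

Cumulative income shares Yₖ: 0.0030, 0.0130, 0.0310, 0.0660, 0.1170, 0.1720, 0.2920, 0.4400, 0.6950, 1.0000
Σ (Xₖ−Xₖ₋₁)(Yₖ+Yₖ₋₁) = (1/10)(0.0030+0.0000) + (1/10)(0.0130+0.0030) + (1/10)(0.0310+0.0130) + (1/10)(0.0660+0.0310) + (1/10)(0.1170+0.0660) + (1/10)(0.1720+0.1170) + (1/10)(0.2920+0.1720) + (1/10)(0.4400+0.2920) + (1/10)(0.6950+0.4400) + (1/10)(1.0000+0.6950)
  = 0.0003 + 0.0016 + 0.0044 + 0.0097 + 0.0183 + 0.0289 + 0.0464 + 0.0732 + 0.1135 + 0.1695 = 0.4658
G = 1 − 0.4658 = 0.5342

0.534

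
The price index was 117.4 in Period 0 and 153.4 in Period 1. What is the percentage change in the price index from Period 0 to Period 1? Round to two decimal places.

30.66%

Change = (153.4 − 117.4) / 117.4 × 100
       = 36.0 / 117.4 × 100 = 30.6644%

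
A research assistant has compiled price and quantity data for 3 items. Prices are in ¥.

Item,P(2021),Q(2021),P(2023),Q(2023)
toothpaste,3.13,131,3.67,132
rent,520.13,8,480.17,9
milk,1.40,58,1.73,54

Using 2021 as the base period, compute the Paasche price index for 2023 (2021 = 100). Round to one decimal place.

Paasche price index uses current-period quantities as weights.
ΣP(2023)·Q(2023) = 3.67×132 + 480.17×9 + 1.73×54 = 484.44 + 4321.53 + 93.42 = 4899.39
ΣP(2021)·Q(2023) = 3.13×132 + 520.13×9 + 1.40×54 = 413.16 + 4681.17 + 75.6 = 5169.93
Index = 4899.39 / 5169.93 × 100 = 94.7670

94.8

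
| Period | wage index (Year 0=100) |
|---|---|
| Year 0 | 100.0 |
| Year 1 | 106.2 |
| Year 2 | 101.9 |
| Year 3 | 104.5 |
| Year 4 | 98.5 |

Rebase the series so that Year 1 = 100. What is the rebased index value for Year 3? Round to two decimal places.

98.40

Rebased(Year 3) = 104.5 / 106.2 × 100 = 98.3992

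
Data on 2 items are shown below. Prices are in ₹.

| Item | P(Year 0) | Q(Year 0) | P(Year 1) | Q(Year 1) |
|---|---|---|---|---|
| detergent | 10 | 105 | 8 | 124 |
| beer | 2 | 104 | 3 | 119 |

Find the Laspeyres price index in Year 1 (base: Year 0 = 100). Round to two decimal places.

Laspeyres price index uses base-period quantities as weights.
ΣP(Year 1)·Q(Year 0) = 8×105 + 3×104 = 840 + 312 = 1152
ΣP(Year 0)·Q(Year 0) = 10×105 + 2×104 = 1050 + 208 = 1258
Index = 1152 / 1258 × 100 = 91.5739

91.57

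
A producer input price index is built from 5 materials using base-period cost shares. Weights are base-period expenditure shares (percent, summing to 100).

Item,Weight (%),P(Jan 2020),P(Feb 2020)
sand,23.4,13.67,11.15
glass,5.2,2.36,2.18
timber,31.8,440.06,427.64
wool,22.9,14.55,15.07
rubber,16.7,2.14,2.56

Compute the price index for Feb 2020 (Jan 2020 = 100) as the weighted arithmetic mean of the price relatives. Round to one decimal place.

98.5

sand: 23.4 × (11.15/13.67) = 23.4 × 0.815655 = 19.0863
glass: 5.2 × (2.18/2.36) = 5.2 × 0.923729 = 4.8034
timber: 31.8 × (427.64/440.06) = 31.8 × 0.971777 = 30.9025
wool: 22.9 × (15.07/14.55) = 22.9 × 1.035739 = 23.7184
rubber: 16.7 × (2.56/2.14) = 16.7 × 1.196262 = 19.9776
Index = Σ wᵢ·(p₁ᵢ/p₀ᵢ) = 19.0863 + 4.8034 + 30.9025 + 23.7184 + 19.9776 = 98.4882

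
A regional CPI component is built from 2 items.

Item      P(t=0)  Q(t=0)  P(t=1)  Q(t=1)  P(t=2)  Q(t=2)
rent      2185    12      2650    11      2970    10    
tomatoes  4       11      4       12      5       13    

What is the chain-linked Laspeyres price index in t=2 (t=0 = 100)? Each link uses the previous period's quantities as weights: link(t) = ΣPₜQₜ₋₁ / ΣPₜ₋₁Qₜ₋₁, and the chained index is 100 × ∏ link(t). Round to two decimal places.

135.91

Link t=0→t=1:
ΣP(t=1)Q(t=0) = 2650×12 + 4×11 = 31800 + 44 = 31844
ΣP(t=0)Q(t=0) = 2185×12 + 4×11 = 26220 + 44 = 26264
link = 31844/26264 = 1.212458
Link t=1→t=2:
ΣP(t=2)Q(t=1) = 2970×11 + 5×12 = 32670 + 60 = 32730
ΣP(t=1)Q(t=1) = 2650×11 + 4×12 = 29150 + 48 = 29198
link = 32730/29198 = 1.120967
Chained index = 100 × 1.212458 × 1.120967 = 135.9126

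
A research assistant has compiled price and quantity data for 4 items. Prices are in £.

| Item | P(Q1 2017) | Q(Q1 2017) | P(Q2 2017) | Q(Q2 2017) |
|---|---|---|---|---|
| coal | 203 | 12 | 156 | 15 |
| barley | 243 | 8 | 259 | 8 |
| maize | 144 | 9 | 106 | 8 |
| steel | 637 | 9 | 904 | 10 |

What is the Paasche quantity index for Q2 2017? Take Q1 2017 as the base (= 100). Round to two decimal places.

Paasche quantity index uses current-period prices as weights.
ΣP(Q2 2017)·Q(Q2 2017) = 156×15 + 259×8 + 106×8 + 904×10 = 2340 + 2072 + 848 + 9040 = 14300
ΣP(Q2 2017)·Q(Q1 2017) = 156×12 + 259×8 + 106×9 + 904×9 = 1872 + 2072 + 954 + 8136 = 13034
Index = 14300 / 13034 × 100 = 109.7131

109.71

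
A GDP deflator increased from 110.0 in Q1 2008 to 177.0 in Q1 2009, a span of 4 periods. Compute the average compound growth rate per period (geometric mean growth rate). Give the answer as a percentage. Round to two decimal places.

12.63%

Growth factor = (177.0/110.0)^(1/4) = (1.609091)^(1/4) = 1.126277
Growth rate = 1.126277 − 1 = 0.126277 = 12.6277%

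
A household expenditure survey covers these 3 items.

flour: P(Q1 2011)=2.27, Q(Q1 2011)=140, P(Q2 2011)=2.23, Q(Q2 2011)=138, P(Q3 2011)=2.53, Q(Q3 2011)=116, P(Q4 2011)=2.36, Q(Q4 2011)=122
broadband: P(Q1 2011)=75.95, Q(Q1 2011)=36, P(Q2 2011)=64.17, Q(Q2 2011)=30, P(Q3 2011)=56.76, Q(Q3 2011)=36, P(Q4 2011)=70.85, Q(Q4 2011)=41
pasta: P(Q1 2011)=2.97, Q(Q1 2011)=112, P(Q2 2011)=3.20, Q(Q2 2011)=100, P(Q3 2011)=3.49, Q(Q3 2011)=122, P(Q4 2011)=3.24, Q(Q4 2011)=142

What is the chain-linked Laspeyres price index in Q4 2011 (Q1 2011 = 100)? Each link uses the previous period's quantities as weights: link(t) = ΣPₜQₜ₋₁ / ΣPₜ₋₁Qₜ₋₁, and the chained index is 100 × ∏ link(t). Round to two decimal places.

96.53

Link Q1 2011→Q2 2011:
ΣP(Q2 2011)Q(Q1 2011) = 2.23×140 + 64.17×36 + 3.20×112 = 312.2 + 2310.12 + 358.4 = 2980.72
ΣP(Q1 2011)Q(Q1 2011) = 2.27×140 + 75.95×36 + 2.97×112 = 317.8 + 2734.2 + 332.64 = 3384.64
link = 2980.72/3384.64 = 0.880661
Link Q2 2011→Q3 2011:
ΣP(Q3 2011)Q(Q2 2011) = 2.53×138 + 56.76×30 + 3.49×100 = 349.14 + 1702.8 + 349 = 2400.94
ΣP(Q2 2011)Q(Q2 2011) = 2.23×138 + 64.17×30 + 3.20×100 = 307.74 + 1925.1 + 320 = 2552.84
link = 2400.94/2552.84 = 0.940498
Link Q3 2011→Q4 2011:
ΣP(Q4 2011)Q(Q3 2011) = 2.36×116 + 70.85×36 + 3.24×122 = 273.76 + 2550.6 + 395.28 = 3219.64
ΣP(Q3 2011)Q(Q3 2011) = 2.53×116 + 56.76×36 + 3.49×122 = 293.48 + 2043.36 + 425.78 = 2762.62
link = 3219.64/2762.62 = 1.165430
Chained index = 100 × 0.880661 × 0.940498 × 1.165430 = 96.5278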